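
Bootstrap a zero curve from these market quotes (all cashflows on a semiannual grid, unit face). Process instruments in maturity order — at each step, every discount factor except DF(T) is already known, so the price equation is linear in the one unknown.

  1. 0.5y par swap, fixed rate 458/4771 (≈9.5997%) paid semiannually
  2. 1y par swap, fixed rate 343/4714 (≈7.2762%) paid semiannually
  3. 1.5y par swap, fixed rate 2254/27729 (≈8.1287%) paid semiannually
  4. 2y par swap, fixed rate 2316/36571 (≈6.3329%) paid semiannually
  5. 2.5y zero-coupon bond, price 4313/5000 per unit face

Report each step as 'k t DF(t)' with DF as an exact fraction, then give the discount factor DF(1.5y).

step 1 [0.5y] swap r/2=229/4771: DF=(1 − 229/4771·(0))/(1+229/4771) = 4771/5000 ≈ 0.954200
step 2 [1y] swap r/2=343/9428: DF=(1 − 343/9428·(0.954200))/(1+343/9428) = 4657/5000 ≈ 0.931400
step 3 [1.5y] swap r/2=1127/27729: DF=(1 − 1127/27729·(0.954200+0.931400))/(1+1127/27729) = 8873/10000 ≈ 0.887300
step 4 [2y] swap r/2=1158/36571: DF=(1 − 1158/36571·(0.954200+0.931400+0.887300))/(1+1158/36571) = 4421/5000 ≈ 0.884200
step 5 [2.5y] zero: DF = P = 4313/5000 ≈ 0.862600

1 1/2 4771/5000
2 1 4657/5000
3 3/2 8873/10000
4 2 4421/5000
5 5/2 4313/5000
DF(1.5y) = 8873/10000 ≈ 0.887300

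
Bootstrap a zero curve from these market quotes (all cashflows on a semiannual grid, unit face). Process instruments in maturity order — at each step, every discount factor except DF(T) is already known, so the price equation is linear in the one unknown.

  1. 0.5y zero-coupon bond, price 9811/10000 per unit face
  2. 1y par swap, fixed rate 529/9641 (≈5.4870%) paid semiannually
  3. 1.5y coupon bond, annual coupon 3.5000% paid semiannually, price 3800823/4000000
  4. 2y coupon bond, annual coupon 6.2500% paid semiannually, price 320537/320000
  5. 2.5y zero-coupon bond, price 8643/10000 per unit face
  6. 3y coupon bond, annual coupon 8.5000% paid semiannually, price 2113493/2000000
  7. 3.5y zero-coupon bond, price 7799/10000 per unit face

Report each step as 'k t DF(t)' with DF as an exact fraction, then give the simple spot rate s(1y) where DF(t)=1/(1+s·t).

step 1 [0.5y] zero: DF = P = 9811/10000 ≈ 0.981100
step 2 [1y] swap r/2=529/19282: DF=(1 − 529/19282·(0.981100))/(1+529/19282) = 9471/10000 ≈ 0.947100
step 3 [1.5y] bond c/2=7/400: DF=(3800823/4000000 − 7/400·(0.981100+0.947100))/(1+7/400) = 9007/10000 ≈ 0.900700
step 4 [2y] bond c/2=1/32: DF=(320537/320000 − 1/32·(0.981100+0.947100+0.900700))/(1+1/32) = 1107/1250 ≈ 0.885600
step 5 [2.5y] zero: DF = P = 8643/10000 ≈ 0.864300
step 6 [3y] bond c/2=17/400: DF=(2113493/2000000 − 17/400·(0.981100+0.947100+0.900700+0.885600+0.864300))/(1+17/400) = 827/1000 ≈ 0.827000
step 7 [3.5y] zero: DF = P = 7799/10000 ≈ 0.779900

1 1/2 9811/10000
2 1 9471/10000
3 3/2 9007/10000
4 2 1107/1250
5 5/2 8643/10000
6 3 827/1000
7 7/2 7799/10000
s(1y) = (1/(9471/10000) − 1)/(1) = 529/9471 ≈ 5.5855%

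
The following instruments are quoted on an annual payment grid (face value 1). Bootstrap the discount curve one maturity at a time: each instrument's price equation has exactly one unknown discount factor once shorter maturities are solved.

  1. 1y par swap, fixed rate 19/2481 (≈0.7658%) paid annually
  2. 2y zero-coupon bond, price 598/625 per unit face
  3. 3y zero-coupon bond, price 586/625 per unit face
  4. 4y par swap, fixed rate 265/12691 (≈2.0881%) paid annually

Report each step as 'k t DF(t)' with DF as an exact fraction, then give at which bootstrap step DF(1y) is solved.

step 1 [1y] swap r/1=19/2481: DF=(1 − 19/2481·(0))/(1+19/2481) = 2481/2500 ≈ 0.992400
step 2 [2y] zero: DF = P = 598/625 ≈ 0.956800
step 3 [3y] zero: DF = P = 586/625 ≈ 0.937600
step 4 [4y] swap r/1=265/12691: DF=(1 − 265/12691·(0.992400+0.956800+0.937600))/(1+265/12691) = 1841/2000 ≈ 0.920500

1 1 2481/2500
2 2 598/625
3 3 586/625
4 4 1841/2000
DF(1y) is solved at step 1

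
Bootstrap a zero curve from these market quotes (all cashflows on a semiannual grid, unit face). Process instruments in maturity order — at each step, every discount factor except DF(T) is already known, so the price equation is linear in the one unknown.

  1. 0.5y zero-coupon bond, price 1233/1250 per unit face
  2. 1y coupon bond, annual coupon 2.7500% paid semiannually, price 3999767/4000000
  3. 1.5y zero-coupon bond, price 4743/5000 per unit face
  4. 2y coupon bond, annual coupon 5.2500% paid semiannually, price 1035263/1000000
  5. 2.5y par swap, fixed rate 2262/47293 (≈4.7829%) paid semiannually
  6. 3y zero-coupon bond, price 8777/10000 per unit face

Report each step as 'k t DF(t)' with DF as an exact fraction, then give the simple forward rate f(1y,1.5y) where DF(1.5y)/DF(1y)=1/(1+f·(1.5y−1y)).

step 1 [0.5y] zero: DF = P = 1233/1250 ≈ 0.986400
step 2 [1y] bond c/2=11/800: DF=(3999767/4000000 − 11/800·(0.986400))/(1+11/800) = 973/1000 ≈ 0.973000
step 3 [1.5y] zero: DF = P = 4743/5000 ≈ 0.948600
step 4 [2y] bond c/2=21/800: DF=(1035263/1000000 − 21/800·(0.986400+0.973000+0.948600))/(1+21/800) = 584/625 ≈ 0.934400
step 5 [2.5y] swap r/2=1131/47293: DF=(1 − 1131/47293·(0.986400+0.973000+0.948600+0.934400))/(1+1131/47293) = 8869/10000 ≈ 0.886900
step 6 [3y] zero: DF = P = 8777/10000 ≈ 0.877700

1 1/2 1233/1250
2 1 973/1000
3 3/2 4743/5000
4 2 584/625
5 5/2 8869/10000
6 3 8777/10000
f(1y,1.5y) = ((973/1000)/(4743/5000) − 1)/(1/2) = 244/4743 ≈ 5.1444%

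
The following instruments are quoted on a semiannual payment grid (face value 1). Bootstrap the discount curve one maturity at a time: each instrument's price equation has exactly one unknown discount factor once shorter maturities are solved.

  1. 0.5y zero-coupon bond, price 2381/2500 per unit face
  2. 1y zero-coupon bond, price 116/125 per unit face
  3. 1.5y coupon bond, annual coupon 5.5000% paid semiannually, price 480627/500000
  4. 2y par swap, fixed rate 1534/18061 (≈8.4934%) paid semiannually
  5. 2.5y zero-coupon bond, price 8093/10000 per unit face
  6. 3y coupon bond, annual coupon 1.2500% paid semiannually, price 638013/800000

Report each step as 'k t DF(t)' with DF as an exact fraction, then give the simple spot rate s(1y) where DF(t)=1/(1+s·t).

step 1 [0.5y] zero: DF = P = 2381/2500 ≈ 0.952400
step 2 [1y] zero: DF = P = 116/125 ≈ 0.928000
step 3 [1.5y] bond c/2=11/400: DF=(480627/500000 − 11/400·(0.952400+0.928000))/(1+11/400) = 2213/2500 ≈ 0.885200
step 4 [2y] swap r/2=767/18061: DF=(1 − 767/18061·(0.952400+0.928000+0.885200))/(1+767/18061) = 4233/5000 ≈ 0.846600
step 5 [2.5y] zero: DF = P = 8093/10000 ≈ 0.809300
step 6 [3y] bond c/2=1/160: DF=(638013/800000 − 1/160·(0.952400+0.928000+0.885200+0.846600+0.809300))/(1+1/160) = 7651/10000 ≈ 0.765100

1 1/2 2381/2500
2 1 116/125
3 3/2 2213/2500
4 2 4233/5000
5 5/2 8093/10000
6 3 7651/10000
s(1y) = (1/(116/125) − 1)/(1) = 9/116 ≈ 7.7586%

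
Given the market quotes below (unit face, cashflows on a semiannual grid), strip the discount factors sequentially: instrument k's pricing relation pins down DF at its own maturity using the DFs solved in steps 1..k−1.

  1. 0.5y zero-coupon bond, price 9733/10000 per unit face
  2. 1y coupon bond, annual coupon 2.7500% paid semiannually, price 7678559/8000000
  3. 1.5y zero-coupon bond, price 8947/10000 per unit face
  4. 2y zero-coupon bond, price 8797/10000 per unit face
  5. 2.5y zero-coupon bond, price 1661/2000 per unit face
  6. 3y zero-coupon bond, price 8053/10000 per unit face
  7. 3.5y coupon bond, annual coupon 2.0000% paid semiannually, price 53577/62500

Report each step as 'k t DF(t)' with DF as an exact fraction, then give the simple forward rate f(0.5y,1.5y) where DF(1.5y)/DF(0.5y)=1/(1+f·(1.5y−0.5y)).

1 1/2 9733/10000
2 1 1167/1250
3 3/2 8947/10000
4 2 8797/10000
5 5/2 1661/2000
6 3 8053/10000
7 7/2 7961/10000
f(0.5y,1.5y) = ((9733/10000)/(8947/10000) − 1)/(1) = 786/8947 ≈ 8.7851%

step 1 [0.5y] zero: DF = P = 9733/10000 ≈ 0.973300
step 2 [1y] bond c/2=11/800: DF=(7678559/8000000 − 11/800·(0.973300))/(1+11/800) = 1167/1250 ≈ 0.933600
step 3 [1.5y] zero: DF = P = 8947/10000 ≈ 0.894700
step 4 [2y] zero: DF = P = 8797/10000 ≈ 0.879700
step 5 [2.5y] zero: DF = P = 1661/2000 ≈ 0.830500
step 6 [3y] zero: DF = P = 8053/10000 ≈ 0.805300
step 7 [3.5y] bond c/2=1/100: DF=(53577/62500 − 1/100·(0.973300+0.933600+0.894700+0.879700+0.830500+0.805300))/(1+1/100) = 7961/10000 ≈ 0.796100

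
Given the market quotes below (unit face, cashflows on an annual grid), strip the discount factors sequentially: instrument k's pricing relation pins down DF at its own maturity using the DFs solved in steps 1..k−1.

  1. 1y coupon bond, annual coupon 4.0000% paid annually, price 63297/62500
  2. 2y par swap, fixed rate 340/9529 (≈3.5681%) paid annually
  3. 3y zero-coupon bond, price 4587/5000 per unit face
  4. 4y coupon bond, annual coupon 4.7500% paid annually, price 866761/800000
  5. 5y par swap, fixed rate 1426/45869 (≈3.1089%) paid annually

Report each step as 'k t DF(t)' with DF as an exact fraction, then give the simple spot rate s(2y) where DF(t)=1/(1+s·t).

1 1 4869/5000
2 2 233/250
3 3 4587/5000
4 4 9063/10000
5 5 4287/5000
s(2y) = (1/(233/250) − 1)/(2) = 17/466 ≈ 3.6481%

step 1 [1y] bond c/1=1/25: DF=(63297/62500 − 1/25·(0))/(1+1/25) = 4869/5000 ≈ 0.973800
step 2 [2y] swap r/1=340/9529: DF=(1 − 340/9529·(0.973800))/(1+340/9529) = 233/250 ≈ 0.932000
step 3 [3y] zero: DF = P = 4587/5000 ≈ 0.917400
step 4 [4y] bond c/1=19/400: DF=(866761/800000 − 19/400·(0.973800+0.932000+0.917400))/(1+19/400) = 9063/10000 ≈ 0.906300
step 5 [5y] swap r/1=1426/45869: DF=(1 − 1426/45869·(0.973800+0.932000+0.917400+0.906300))/(1+1426/45869) = 4287/5000 ≈ 0.857400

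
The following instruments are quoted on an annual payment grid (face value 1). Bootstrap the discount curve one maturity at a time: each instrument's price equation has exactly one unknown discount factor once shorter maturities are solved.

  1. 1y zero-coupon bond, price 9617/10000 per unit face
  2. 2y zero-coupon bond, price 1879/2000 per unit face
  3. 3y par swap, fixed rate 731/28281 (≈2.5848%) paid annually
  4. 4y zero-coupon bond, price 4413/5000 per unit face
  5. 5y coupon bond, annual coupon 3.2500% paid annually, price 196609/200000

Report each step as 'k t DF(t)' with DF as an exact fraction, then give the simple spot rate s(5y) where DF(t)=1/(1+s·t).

1 1 9617/10000
2 2 1879/2000
3 3 9269/10000
4 4 4413/5000
5 5 8353/10000
s(5y) = (1/(8353/10000) − 1)/(5) = 1647/41765 ≈ 3.9435%

step 1 [1y] zero: DF = P = 9617/10000 ≈ 0.961700
step 2 [2y] zero: DF = P = 1879/2000 ≈ 0.939500
step 3 [3y] swap r/1=731/28281: DF=(1 − 731/28281·(0.961700+0.939500))/(1+731/28281) = 9269/10000 ≈ 0.926900
step 4 [4y] zero: DF = P = 4413/5000 ≈ 0.882600
step 5 [5y] bond c/1=13/400: DF=(196609/200000 − 13/400·(0.961700+0.939500+0.926900+0.882600))/(1+13/400) = 8353/10000 ≈ 0.835300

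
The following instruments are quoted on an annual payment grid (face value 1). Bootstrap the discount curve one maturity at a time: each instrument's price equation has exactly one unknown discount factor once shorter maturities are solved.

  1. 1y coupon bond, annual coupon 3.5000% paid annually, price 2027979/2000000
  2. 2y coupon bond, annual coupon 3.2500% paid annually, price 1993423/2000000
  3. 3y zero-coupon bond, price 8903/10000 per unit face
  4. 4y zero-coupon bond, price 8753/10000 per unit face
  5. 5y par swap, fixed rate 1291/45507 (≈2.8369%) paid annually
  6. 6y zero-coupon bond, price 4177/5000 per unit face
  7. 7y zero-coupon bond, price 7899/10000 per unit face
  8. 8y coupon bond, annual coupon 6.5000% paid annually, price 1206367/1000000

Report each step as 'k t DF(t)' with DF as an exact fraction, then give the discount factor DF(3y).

step 1 [1y] bond c/1=7/200: DF=(2027979/2000000 − 7/200·(0))/(1+7/200) = 9797/10000 ≈ 0.979700
step 2 [2y] bond c/1=13/400: DF=(1993423/2000000 − 13/400·(0.979700))/(1+13/400) = 1869/2000 ≈ 0.934500
step 3 [3y] zero: DF = P = 8903/10000 ≈ 0.890300
step 4 [4y] zero: DF = P = 8753/10000 ≈ 0.875300
step 5 [5y] swap r/1=1291/45507: DF=(1 − 1291/45507·(0.979700+0.934500+0.890300+0.875300))/(1+1291/45507) = 8709/10000 ≈ 0.870900
step 6 [6y] zero: DF = P = 4177/5000 ≈ 0.835400
step 7 [7y] zero: DF = P = 7899/10000 ≈ 0.789900
step 8 [8y] bond c/1=13/200: DF=(1206367/1000000 − 13/200·(0.979700+0.934500+0.890300+0.875300+0.870900+0.835400+0.789900))/(1+13/200) = 3779/5000 ≈ 0.755800

1 1 9797/10000
2 2 1869/2000
3 3 8903/10000
4 4 8753/10000
5 5 8709/10000
6 6 4177/5000
7 7 7899/10000
8 8 3779/5000
DF(3y) = 8903/10000 ≈ 0.890300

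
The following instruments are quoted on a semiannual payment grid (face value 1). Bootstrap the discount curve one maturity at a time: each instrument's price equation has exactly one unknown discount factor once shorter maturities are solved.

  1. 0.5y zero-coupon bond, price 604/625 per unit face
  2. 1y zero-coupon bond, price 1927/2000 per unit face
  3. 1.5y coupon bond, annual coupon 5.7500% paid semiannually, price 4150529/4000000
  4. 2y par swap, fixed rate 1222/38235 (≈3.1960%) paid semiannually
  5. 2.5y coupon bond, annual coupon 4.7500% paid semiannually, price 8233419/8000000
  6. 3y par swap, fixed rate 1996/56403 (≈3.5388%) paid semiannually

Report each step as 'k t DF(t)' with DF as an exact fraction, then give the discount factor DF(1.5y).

1 1/2 604/625
2 1 1927/2000
3 3/2 9547/10000
4 2 9389/10000
5 5/2 4583/5000
6 3 4501/5000
DF(1.5y) = 9547/10000 ≈ 0.954700

step 1 [0.5y] zero: DF = P = 604/625 ≈ 0.966400
step 2 [1y] zero: DF = P = 1927/2000 ≈ 0.963500
step 3 [1.5y] bond c/2=23/800: DF=(4150529/4000000 − 23/800·(0.966400+0.963500))/(1+23/800) = 9547/10000 ≈ 0.954700
step 4 [2y] swap r/2=611/38235: DF=(1 − 611/38235·(0.966400+0.963500+0.954700))/(1+611/38235) = 9389/10000 ≈ 0.938900
step 5 [2.5y] bond c/2=19/800: DF=(8233419/8000000 − 19/800·(0.966400+0.963500+0.954700+0.938900))/(1+19/800) = 4583/5000 ≈ 0.916600
step 6 [3y] swap r/2=998/56403: DF=(1 − 998/56403·(0.966400+0.963500+0.954700+0.938900+0.916600))/(1+998/56403) = 4501/5000 ≈ 0.900200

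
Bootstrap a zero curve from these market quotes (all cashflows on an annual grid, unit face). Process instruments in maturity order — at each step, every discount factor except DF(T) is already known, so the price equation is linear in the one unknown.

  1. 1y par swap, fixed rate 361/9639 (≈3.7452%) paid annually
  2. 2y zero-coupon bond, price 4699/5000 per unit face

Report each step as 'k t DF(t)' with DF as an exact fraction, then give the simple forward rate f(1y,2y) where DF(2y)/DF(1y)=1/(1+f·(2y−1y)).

step 1 [1y] swap r/1=361/9639: DF=(1 − 361/9639·(0))/(1+361/9639) = 9639/10000 ≈ 0.963900
step 2 [2y] zero: DF = P = 4699/5000 ≈ 0.939800

1 1 9639/10000
2 2 4699/5000
f(1y,2y) = ((9639/10000)/(4699/5000) − 1)/(1) = 241/9398 ≈ 2.5644%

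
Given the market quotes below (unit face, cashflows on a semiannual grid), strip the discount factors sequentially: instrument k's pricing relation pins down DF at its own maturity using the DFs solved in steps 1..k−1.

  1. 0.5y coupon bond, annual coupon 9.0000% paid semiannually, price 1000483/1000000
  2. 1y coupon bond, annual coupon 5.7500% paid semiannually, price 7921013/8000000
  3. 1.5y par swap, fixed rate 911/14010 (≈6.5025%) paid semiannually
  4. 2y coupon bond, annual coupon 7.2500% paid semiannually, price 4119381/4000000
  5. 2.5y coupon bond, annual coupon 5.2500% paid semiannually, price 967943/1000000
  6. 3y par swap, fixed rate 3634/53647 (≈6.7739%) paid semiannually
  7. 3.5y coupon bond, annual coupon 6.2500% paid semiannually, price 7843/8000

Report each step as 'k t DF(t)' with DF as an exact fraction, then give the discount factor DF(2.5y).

step 1 [0.5y] bond c/2=9/200: DF=(1000483/1000000 − 9/200·(0))/(1+9/200) = 4787/5000 ≈ 0.957400
step 2 [1y] bond c/2=23/800: DF=(7921013/8000000 − 23/800·(0.957400))/(1+23/800) = 9357/10000 ≈ 0.935700
step 3 [1.5y] swap r/2=911/28020: DF=(1 − 911/28020·(0.957400+0.935700))/(1+911/28020) = 9089/10000 ≈ 0.908900
step 4 [2y] bond c/2=29/800: DF=(4119381/4000000 − 29/800·(0.957400+0.935700+0.908900))/(1+29/800) = 4479/5000 ≈ 0.895800
step 5 [2.5y] bond c/2=21/800: DF=(967943/1000000 − 21/800·(0.957400+0.935700+0.908900+0.895800))/(1+21/800) = 4243/5000 ≈ 0.848600
step 6 [3y] swap r/2=1817/53647: DF=(1 − 1817/53647·(0.957400+0.935700+0.908900+0.895800+0.848600))/(1+1817/53647) = 8183/10000 ≈ 0.818300
step 7 [3.5y] bond c/2=1/32: DF=(7843/8000 − 1/32·(0.957400+0.935700+0.908900+0.895800+0.848600+0.818300))/(1+1/32) = 7881/10000 ≈ 0.788100

1 1/2 4787/5000
2 1 9357/10000
3 3/2 9089/10000
4 2 4479/5000
5 5/2 4243/5000
6 3 8183/10000
7 7/2 7881/10000
DF(2.5y) = 4243/5000 ≈ 0.848600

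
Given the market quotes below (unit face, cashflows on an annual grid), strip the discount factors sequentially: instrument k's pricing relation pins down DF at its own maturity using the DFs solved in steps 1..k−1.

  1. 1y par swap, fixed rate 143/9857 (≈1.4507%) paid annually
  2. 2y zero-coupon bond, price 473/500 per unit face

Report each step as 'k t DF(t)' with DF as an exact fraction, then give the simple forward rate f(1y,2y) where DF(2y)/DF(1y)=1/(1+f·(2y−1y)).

step 1 [1y] swap r/1=143/9857: DF=(1 − 143/9857·(0))/(1+143/9857) = 9857/10000 ≈ 0.985700
step 2 [2y] zero: DF = P = 473/500 ≈ 0.946000

1 1 9857/10000
2 2 473/500
f(1y,2y) = ((9857/10000)/(473/500) − 1)/(1) = 397/9460 ≈ 4.1966%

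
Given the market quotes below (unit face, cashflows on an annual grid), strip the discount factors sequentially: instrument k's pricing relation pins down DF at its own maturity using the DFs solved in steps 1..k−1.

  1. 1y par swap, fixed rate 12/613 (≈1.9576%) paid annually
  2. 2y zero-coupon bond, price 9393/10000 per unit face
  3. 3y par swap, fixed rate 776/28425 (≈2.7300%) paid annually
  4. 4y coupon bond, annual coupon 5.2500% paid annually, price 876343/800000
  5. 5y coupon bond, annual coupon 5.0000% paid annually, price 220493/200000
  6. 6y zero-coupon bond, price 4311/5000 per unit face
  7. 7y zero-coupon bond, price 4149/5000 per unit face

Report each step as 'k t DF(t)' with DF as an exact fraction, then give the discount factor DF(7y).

1 1 613/625
2 2 9393/10000
3 3 1153/1250
4 4 899/1000
5 5 4359/5000
6 6 4311/5000
7 7 4149/5000
DF(7y) = 4149/5000 ≈ 0.829800

step 1 [1y] swap r/1=12/613: DF=(1 − 12/613·(0))/(1+12/613) = 613/625 ≈ 0.980800
step 2 [2y] zero: DF = P = 9393/10000 ≈ 0.939300
step 3 [3y] swap r/1=776/28425: DF=(1 − 776/28425·(0.980800+0.939300))/(1+776/28425) = 1153/1250 ≈ 0.922400
step 4 [4y] bond c/1=21/400: DF=(876343/800000 − 21/400·(0.980800+0.939300+0.922400))/(1+21/400) = 899/1000 ≈ 0.899000
step 5 [5y] bond c/1=1/20: DF=(220493/200000 − 1/20·(0.980800+0.939300+0.922400+0.899000))/(1+1/20) = 4359/5000 ≈ 0.871800
step 6 [6y] zero: DF = P = 4311/5000 ≈ 0.862200
step 7 [7y] zero: DF = P = 4149/5000 ≈ 0.829800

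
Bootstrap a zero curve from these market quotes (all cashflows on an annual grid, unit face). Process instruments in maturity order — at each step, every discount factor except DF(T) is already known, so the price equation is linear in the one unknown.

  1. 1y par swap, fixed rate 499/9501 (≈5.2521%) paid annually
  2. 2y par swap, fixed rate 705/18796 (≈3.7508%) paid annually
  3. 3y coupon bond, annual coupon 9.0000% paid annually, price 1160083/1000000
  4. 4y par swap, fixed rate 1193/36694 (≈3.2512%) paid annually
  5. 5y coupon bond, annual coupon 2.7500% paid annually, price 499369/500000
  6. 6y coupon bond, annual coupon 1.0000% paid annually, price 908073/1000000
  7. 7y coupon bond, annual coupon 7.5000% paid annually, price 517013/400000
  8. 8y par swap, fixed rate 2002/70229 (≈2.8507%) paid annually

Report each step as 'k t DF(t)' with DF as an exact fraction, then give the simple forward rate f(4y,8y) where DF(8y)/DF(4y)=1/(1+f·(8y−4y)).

step 1 [1y] swap r/1=499/9501: DF=(1 − 499/9501·(0))/(1+499/9501) = 9501/10000 ≈ 0.950100
step 2 [2y] swap r/1=705/18796: DF=(1 − 705/18796·(0.950100))/(1+705/18796) = 1859/2000 ≈ 0.929500
step 3 [3y] bond c/1=9/100: DF=(1160083/1000000 − 9/100·(0.950100+0.929500))/(1+9/100) = 9091/10000 ≈ 0.909100
step 4 [4y] swap r/1=1193/36694: DF=(1 − 1193/36694·(0.950100+0.929500+0.909100))/(1+1193/36694) = 8807/10000 ≈ 0.880700
step 5 [5y] bond c/1=11/400: DF=(499369/500000 − 11/400·(0.950100+0.929500+0.909100+0.880700))/(1+11/400) = 4369/5000 ≈ 0.873800
step 6 [6y] bond c/1=1/100: DF=(908073/1000000 − 1/100·(0.950100+0.929500+0.909100+0.880700+0.873800))/(1+1/100) = 8541/10000 ≈ 0.854100
step 7 [7y] bond c/1=3/40: DF=(517013/400000 − 3/40·(0.950100+0.929500+0.909100+0.880700+0.873800+0.854100))/(1+3/40) = 4129/5000 ≈ 0.825800
step 8 [8y] swap r/1=2002/70229: DF=(1 − 2002/70229·(0.950100+0.929500+0.909100+0.880700+0.873800+0.854100+0.825800))/(1+2002/70229) = 3999/5000 ≈ 0.799800

1 1 9501/10000
2 2 1859/2000
3 3 9091/10000
4 4 8807/10000
5 5 4369/5000
6 6 8541/10000
7 7 4129/5000
8 8 3999/5000
f(4y,8y) = ((8807/10000)/(3999/5000) − 1)/(4) = 809/31992 ≈ 2.5288%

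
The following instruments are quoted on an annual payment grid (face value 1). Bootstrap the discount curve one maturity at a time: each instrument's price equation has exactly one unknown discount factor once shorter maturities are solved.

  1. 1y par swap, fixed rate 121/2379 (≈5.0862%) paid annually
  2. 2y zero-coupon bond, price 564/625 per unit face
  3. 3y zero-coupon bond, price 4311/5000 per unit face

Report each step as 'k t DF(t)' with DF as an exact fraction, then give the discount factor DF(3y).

1 1 2379/2500
2 2 564/625
3 3 4311/5000
DF(3y) = 4311/5000 ≈ 0.862200

step 1 [1y] swap r/1=121/2379: DF=(1 − 121/2379·(0))/(1+121/2379) = 2379/2500 ≈ 0.951600
step 2 [2y] zero: DF = P = 564/625 ≈ 0.902400
step 3 [3y] zero: DF = P = 4311/5000 ≈ 0.862200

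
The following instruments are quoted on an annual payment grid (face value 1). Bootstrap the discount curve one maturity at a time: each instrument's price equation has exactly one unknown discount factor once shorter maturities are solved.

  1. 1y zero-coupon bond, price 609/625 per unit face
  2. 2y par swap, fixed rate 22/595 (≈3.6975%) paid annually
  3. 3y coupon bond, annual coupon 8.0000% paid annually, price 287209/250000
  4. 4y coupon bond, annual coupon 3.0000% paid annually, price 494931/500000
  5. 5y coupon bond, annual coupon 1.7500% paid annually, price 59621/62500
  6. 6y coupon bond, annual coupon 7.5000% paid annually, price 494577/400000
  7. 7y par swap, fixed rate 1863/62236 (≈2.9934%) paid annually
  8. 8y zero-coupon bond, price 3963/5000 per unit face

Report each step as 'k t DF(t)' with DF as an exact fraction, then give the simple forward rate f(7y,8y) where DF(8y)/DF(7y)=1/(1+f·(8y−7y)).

1 1 609/625
2 2 581/625
3 3 9227/10000
4 4 8787/10000
5 5 4369/5000
6 6 8307/10000
7 7 8137/10000
8 8 3963/5000
f(7y,8y) = ((8137/10000)/(3963/5000) − 1)/(1) = 211/7926 ≈ 2.6621%

step 1 [1y] zero: DF = P = 609/625 ≈ 0.974400
step 2 [2y] swap r/1=22/595: DF=(1 − 22/595·(0.974400))/(1+22/595) = 581/625 ≈ 0.929600
step 3 [3y] bond c/1=2/25: DF=(287209/250000 − 2/25·(0.974400+0.929600))/(1+2/25) = 9227/10000 ≈ 0.922700
step 4 [4y] bond c/1=3/100: DF=(494931/500000 − 3/100·(0.974400+0.929600+0.922700))/(1+3/100) = 8787/10000 ≈ 0.878700
step 5 [5y] bond c/1=7/400: DF=(59621/62500 − 7/400·(0.974400+0.929600+0.922700+0.878700))/(1+7/400) = 4369/5000 ≈ 0.873800
step 6 [6y] bond c/1=3/40: DF=(494577/400000 − 3/40·(0.974400+0.929600+0.922700+0.878700+0.873800))/(1+3/40) = 8307/10000 ≈ 0.830700
step 7 [7y] swap r/1=1863/62236: DF=(1 − 1863/62236·(0.974400+0.929600+0.922700+0.878700+0.873800+0.830700))/(1+1863/62236) = 8137/10000 ≈ 0.813700
step 8 [8y] zero: DF = P = 3963/5000 ≈ 0.792600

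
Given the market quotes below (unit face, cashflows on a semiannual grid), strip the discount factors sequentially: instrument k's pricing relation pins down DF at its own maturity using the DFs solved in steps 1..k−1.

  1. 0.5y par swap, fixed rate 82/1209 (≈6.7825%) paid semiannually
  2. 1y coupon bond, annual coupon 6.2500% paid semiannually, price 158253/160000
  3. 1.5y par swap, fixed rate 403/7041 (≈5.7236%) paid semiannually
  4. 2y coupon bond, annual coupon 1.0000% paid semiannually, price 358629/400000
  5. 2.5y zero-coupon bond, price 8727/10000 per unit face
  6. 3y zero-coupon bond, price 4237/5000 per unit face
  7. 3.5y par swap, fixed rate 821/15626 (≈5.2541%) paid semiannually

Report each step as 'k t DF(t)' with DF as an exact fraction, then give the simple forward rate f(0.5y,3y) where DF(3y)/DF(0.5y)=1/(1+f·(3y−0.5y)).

1 1/2 1209/1250
2 1 4649/5000
3 3/2 4597/5000
4 2 8781/10000
5 5/2 8727/10000
6 3 4237/5000
7 7/2 4179/5000
f(0.5y,3y) = ((1209/1250)/(4237/5000) − 1)/(5/2) = 1198/21185 ≈ 5.6549%

step 1 [0.5y] swap r/2=41/1209: DF=(1 − 41/1209·(0))/(1+41/1209) = 1209/1250 ≈ 0.967200
step 2 [1y] bond c/2=1/32: DF=(158253/160000 − 1/32·(0.967200))/(1+1/32) = 4649/5000 ≈ 0.929800
step 3 [1.5y] swap r/2=403/14082: DF=(1 − 403/14082·(0.967200+0.929800))/(1+403/14082) = 4597/5000 ≈ 0.919400
step 4 [2y] bond c/2=1/200: DF=(358629/400000 − 1/200·(0.967200+0.929800+0.919400))/(1+1/200) = 8781/10000 ≈ 0.878100
step 5 [2.5y] zero: DF = P = 8727/10000 ≈ 0.872700
step 6 [3y] zero: DF = P = 4237/5000 ≈ 0.847400
step 7 [3.5y] swap r/2=821/31252: DF=(1 − 821/31252·(0.967200+0.929800+0.919400+0.878100+0.872700+0.847400))/(1+821/31252) = 4179/5000 ≈ 0.835800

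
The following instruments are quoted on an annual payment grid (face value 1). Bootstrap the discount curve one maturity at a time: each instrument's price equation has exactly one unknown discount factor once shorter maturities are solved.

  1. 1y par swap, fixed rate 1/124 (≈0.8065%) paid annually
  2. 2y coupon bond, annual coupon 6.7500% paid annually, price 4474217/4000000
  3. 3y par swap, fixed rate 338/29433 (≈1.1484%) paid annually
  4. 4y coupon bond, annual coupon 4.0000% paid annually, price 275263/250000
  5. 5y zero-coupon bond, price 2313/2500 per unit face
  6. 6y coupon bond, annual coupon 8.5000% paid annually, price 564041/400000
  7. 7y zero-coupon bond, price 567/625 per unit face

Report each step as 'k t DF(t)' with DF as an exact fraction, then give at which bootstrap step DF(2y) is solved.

1 1 124/125
2 2 9851/10000
3 3 4831/5000
4 4 1891/2000
5 5 2313/2500
6 6 369/400
7 7 567/625
DF(2y) is solved at step 2

step 1 [1y] swap r/1=1/124: DF=(1 − 1/124·(0))/(1+1/124) = 124/125 ≈ 0.992000
step 2 [2y] bond c/1=27/400: DF=(4474217/4000000 − 27/400·(0.992000))/(1+27/400) = 9851/10000 ≈ 0.985100
step 3 [3y] swap r/1=338/29433: DF=(1 − 338/29433·(0.992000+0.985100))/(1+338/29433) = 4831/5000 ≈ 0.966200
step 4 [4y] bond c/1=1/25: DF=(275263/250000 − 1/25·(0.992000+0.985100+0.966200))/(1+1/25) = 1891/2000 ≈ 0.945500
step 5 [5y] zero: DF = P = 2313/2500 ≈ 0.925200
step 6 [6y] bond c/1=17/200: DF=(564041/400000 − 17/200·(0.992000+0.985100+0.966200+0.945500+0.925200))/(1+17/200) = 369/400 ≈ 0.922500
step 7 [7y] zero: DF = P = 567/625 ≈ 0.907200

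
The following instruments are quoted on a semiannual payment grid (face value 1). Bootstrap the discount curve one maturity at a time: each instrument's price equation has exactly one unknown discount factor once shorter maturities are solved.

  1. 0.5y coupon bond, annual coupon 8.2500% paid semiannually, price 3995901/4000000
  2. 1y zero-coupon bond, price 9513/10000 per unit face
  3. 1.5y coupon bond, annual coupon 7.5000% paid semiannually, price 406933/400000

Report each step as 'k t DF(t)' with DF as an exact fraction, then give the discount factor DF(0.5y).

1 1/2 4797/5000
2 1 9513/10000
3 3/2 1823/2000
DF(0.5y) = 4797/5000 ≈ 0.959400

step 1 [0.5y] bond c/2=33/800: DF=(3995901/4000000 − 33/800·(0))/(1+33/800) = 4797/5000 ≈ 0.959400
step 2 [1y] zero: DF = P = 9513/10000 ≈ 0.951300
step 3 [1.5y] bond c/2=3/80: DF=(406933/400000 − 3/80·(0.959400+0.951300))/(1+3/80) = 1823/2000 ≈ 0.911500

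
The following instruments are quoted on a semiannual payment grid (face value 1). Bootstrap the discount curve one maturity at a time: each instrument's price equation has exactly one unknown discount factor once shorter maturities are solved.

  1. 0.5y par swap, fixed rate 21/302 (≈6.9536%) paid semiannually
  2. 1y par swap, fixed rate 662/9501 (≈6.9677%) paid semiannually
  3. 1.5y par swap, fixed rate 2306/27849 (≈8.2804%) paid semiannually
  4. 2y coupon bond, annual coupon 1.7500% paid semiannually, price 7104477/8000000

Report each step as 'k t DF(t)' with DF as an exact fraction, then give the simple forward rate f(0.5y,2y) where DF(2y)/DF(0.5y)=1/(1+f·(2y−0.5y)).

1 1/2 604/625
2 1 4669/5000
3 3/2 8847/10000
4 2 4281/5000
f(0.5y,2y) = ((604/625)/(4281/5000) − 1)/(3/2) = 1102/12843 ≈ 8.5805%

step 1 [0.5y] swap r/2=21/604: DF=(1 − 21/604·(0))/(1+21/604) = 604/625 ≈ 0.966400
step 2 [1y] swap r/2=331/9501: DF=(1 − 331/9501·(0.966400))/(1+331/9501) = 4669/5000 ≈ 0.933800
step 3 [1.5y] swap r/2=1153/27849: DF=(1 − 1153/27849·(0.966400+0.933800))/(1+1153/27849) = 8847/10000 ≈ 0.884700
step 4 [2y] bond c/2=7/800: DF=(7104477/8000000 − 7/800·(0.966400+0.933800+0.884700))/(1+7/800) = 4281/5000 ≈ 0.856200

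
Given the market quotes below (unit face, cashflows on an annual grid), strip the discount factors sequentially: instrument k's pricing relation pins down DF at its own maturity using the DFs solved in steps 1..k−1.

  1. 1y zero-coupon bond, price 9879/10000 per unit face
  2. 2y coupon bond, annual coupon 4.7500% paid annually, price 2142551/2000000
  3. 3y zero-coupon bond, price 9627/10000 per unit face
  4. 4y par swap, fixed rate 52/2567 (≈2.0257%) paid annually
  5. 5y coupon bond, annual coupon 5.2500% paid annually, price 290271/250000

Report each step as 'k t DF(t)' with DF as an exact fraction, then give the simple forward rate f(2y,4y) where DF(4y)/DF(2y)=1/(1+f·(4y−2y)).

1 1 9879/10000
2 2 9779/10000
3 3 9627/10000
4 4 461/500
5 5 9111/10000
f(2y,4y) = ((9779/10000)/(461/500) − 1)/(2) = 559/18440 ≈ 3.0315%

step 1 [1y] zero: DF = P = 9879/10000 ≈ 0.987900
step 2 [2y] bond c/1=19/400: DF=(2142551/2000000 − 19/400·(0.987900))/(1+19/400) = 9779/10000 ≈ 0.977900
step 3 [3y] zero: DF = P = 9627/10000 ≈ 0.962700
step 4 [4y] swap r/1=52/2567: DF=(1 − 52/2567·(0.987900+0.977900+0.962700))/(1+52/2567) = 461/500 ≈ 0.922000
step 5 [5y] bond c/1=21/400: DF=(290271/250000 − 21/400·(0.987900+0.977900+0.962700+0.922000))/(1+21/400) = 9111/10000 ≈ 0.911100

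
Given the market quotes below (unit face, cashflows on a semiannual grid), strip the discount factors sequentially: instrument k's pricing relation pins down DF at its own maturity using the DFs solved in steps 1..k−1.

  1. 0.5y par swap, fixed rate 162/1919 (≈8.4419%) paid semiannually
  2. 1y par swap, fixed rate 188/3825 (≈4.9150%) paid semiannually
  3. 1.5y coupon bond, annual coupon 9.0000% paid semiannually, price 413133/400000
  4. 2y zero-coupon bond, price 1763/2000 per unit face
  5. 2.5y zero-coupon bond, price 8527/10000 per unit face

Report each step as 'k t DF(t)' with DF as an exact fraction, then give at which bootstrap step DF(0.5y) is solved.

step 1 [0.5y] swap r/2=81/1919: DF=(1 − 81/1919·(0))/(1+81/1919) = 1919/2000 ≈ 0.959500
step 2 [1y] swap r/2=94/3825: DF=(1 − 94/3825·(0.959500))/(1+94/3825) = 953/1000 ≈ 0.953000
step 3 [1.5y] bond c/2=9/200: DF=(413133/400000 − 9/200·(0.959500+0.953000))/(1+9/200) = 453/500 ≈ 0.906000
step 4 [2y] zero: DF = P = 1763/2000 ≈ 0.881500
step 5 [2.5y] zero: DF = P = 8527/10000 ≈ 0.852700

1 1/2 1919/2000
2 1 953/1000
3 3/2 453/500
4 2 1763/2000
5 5/2 8527/10000
DF(0.5y) is solved at step 1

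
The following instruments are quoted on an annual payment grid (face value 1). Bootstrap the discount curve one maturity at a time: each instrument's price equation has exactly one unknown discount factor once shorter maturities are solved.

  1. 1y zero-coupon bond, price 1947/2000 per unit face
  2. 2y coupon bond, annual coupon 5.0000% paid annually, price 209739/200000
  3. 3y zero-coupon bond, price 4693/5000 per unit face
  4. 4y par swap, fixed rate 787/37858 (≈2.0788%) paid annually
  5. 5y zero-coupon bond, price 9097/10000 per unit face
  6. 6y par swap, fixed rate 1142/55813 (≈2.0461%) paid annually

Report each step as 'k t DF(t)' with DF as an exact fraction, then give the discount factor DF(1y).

1 1 1947/2000
2 2 2381/2500
3 3 4693/5000
4 4 9213/10000
5 5 9097/10000
6 6 4429/5000
DF(1y) = 1947/2000 ≈ 0.973500

step 1 [1y] zero: DF = P = 1947/2000 ≈ 0.973500
step 2 [2y] bond c/1=1/20: DF=(209739/200000 − 1/20·(0.973500))/(1+1/20) = 2381/2500 ≈ 0.952400
step 3 [3y] zero: DF = P = 4693/5000 ≈ 0.938600
step 4 [4y] swap r/1=787/37858: DF=(1 − 787/37858·(0.973500+0.952400+0.938600))/(1+787/37858) = 9213/10000 ≈ 0.921300
step 5 [5y] zero: DF = P = 9097/10000 ≈ 0.909700
step 6 [6y] swap r/1=1142/55813: DF=(1 − 1142/55813·(0.973500+0.952400+0.938600+0.921300+0.909700))/(1+1142/55813) = 4429/5000 ≈ 0.885800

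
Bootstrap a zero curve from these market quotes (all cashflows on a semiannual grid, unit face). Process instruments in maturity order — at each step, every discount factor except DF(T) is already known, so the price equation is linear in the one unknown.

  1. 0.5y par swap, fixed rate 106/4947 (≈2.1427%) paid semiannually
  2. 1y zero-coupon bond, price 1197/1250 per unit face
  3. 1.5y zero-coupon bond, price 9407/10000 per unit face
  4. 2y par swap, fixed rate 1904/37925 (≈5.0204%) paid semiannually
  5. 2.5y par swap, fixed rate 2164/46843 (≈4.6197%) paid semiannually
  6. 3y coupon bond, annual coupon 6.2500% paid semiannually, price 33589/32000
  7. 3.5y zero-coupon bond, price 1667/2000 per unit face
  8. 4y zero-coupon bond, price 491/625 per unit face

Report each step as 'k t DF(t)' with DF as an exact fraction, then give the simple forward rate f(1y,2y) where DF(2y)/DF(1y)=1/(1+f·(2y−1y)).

step 1 [0.5y] swap r/2=53/4947: DF=(1 − 53/4947·(0))/(1+53/4947) = 4947/5000 ≈ 0.989400
step 2 [1y] zero: DF = P = 1197/1250 ≈ 0.957600
step 3 [1.5y] zero: DF = P = 9407/10000 ≈ 0.940700
step 4 [2y] swap r/2=952/37925: DF=(1 − 952/37925·(0.989400+0.957600+0.940700))/(1+952/37925) = 1131/1250 ≈ 0.904800
step 5 [2.5y] swap r/2=1082/46843: DF=(1 − 1082/46843·(0.989400+0.957600+0.940700+0.904800))/(1+1082/46843) = 4459/5000 ≈ 0.891800
step 6 [3y] bond c/2=1/32: DF=(33589/32000 − 1/32·(0.989400+0.957600+0.940700+0.904800+0.891800))/(1+1/32) = 8759/10000 ≈ 0.875900
step 7 [3.5y] zero: DF = P = 1667/2000 ≈ 0.833500
step 8 [4y] zero: DF = P = 491/625 ≈ 0.785600

1 1/2 4947/5000
2 1 1197/1250
3 3/2 9407/10000
4 2 1131/1250
5 5/2 4459/5000
6 3 8759/10000
7 7/2 1667/2000
8 4 491/625
f(1y,2y) = ((1197/1250)/(1131/1250) − 1)/(1) = 22/377 ≈ 5.8355%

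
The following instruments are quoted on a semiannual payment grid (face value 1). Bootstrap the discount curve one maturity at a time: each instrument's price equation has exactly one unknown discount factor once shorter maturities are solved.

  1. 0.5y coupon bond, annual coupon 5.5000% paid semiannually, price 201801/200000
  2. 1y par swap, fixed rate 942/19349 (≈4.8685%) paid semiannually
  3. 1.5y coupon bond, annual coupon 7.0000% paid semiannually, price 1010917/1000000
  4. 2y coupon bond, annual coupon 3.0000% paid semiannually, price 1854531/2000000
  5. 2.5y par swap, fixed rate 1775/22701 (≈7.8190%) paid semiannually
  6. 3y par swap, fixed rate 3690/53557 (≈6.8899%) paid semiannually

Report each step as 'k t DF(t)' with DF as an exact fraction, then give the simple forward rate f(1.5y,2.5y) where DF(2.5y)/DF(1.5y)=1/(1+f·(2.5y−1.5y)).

step 1 [0.5y] bond c/2=11/400: DF=(201801/200000 − 11/400·(0))/(1+11/400) = 491/500 ≈ 0.982000
step 2 [1y] swap r/2=471/19349: DF=(1 − 471/19349·(0.982000))/(1+471/19349) = 9529/10000 ≈ 0.952900
step 3 [1.5y] bond c/2=7/200: DF=(1010917/1000000 − 7/200·(0.982000+0.952900))/(1+7/200) = 9113/10000 ≈ 0.911300
step 4 [2y] bond c/2=3/200: DF=(1854531/2000000 − 3/200·(0.982000+0.952900+0.911300))/(1+3/200) = 1743/2000 ≈ 0.871500
step 5 [2.5y] swap r/2=1775/45402: DF=(1 − 1775/45402·(0.982000+0.952900+0.911300+0.871500))/(1+1775/45402) = 329/400 ≈ 0.822500
step 6 [3y] swap r/2=1845/53557: DF=(1 − 1845/53557·(0.982000+0.952900+0.911300+0.871500+0.822500))/(1+1845/53557) = 1631/2000 ≈ 0.815500

1 1/2 491/500
2 1 9529/10000
3 3/2 9113/10000
4 2 1743/2000
5 5/2 329/400
6 3 1631/2000
f(1.5y,2.5y) = ((9113/10000)/(329/400) − 1)/(1) = 888/8225 ≈ 10.7964%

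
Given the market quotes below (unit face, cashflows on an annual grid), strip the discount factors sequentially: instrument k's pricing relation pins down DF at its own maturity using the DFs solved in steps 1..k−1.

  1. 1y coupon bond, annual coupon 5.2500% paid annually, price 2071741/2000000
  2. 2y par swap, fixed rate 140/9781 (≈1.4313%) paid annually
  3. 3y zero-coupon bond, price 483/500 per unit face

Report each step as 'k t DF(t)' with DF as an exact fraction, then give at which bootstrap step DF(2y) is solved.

1 1 4921/5000
2 2 243/250
3 3 483/500
DF(2y) is solved at step 2

step 1 [1y] bond c/1=21/400: DF=(2071741/2000000 − 21/400·(0))/(1+21/400) = 4921/5000 ≈ 0.984200
step 2 [2y] swap r/1=140/9781: DF=(1 − 140/9781·(0.984200))/(1+140/9781) = 243/250 ≈ 0.972000
step 3 [3y] zero: DF = P = 483/500 ≈ 0.966000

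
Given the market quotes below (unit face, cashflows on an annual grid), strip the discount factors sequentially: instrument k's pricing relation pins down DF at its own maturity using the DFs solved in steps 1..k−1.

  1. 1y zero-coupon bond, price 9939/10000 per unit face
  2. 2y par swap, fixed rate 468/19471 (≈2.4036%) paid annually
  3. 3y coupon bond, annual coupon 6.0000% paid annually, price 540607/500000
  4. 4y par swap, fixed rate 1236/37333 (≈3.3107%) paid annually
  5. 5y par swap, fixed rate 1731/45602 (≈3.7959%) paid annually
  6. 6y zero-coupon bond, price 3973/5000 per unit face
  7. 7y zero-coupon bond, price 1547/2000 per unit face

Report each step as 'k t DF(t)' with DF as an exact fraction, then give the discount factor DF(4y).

step 1 [1y] zero: DF = P = 9939/10000 ≈ 0.993900
step 2 [2y] swap r/1=468/19471: DF=(1 − 468/19471·(0.993900))/(1+468/19471) = 2383/2500 ≈ 0.953200
step 3 [3y] bond c/1=3/50: DF=(540607/500000 − 3/50·(0.993900+0.953200))/(1+3/50) = 4549/5000 ≈ 0.909800
step 4 [4y] swap r/1=1236/37333: DF=(1 − 1236/37333·(0.993900+0.953200+0.909800))/(1+1236/37333) = 2191/2500 ≈ 0.876400
step 5 [5y] swap r/1=1731/45602: DF=(1 − 1731/45602·(0.993900+0.953200+0.909800+0.876400))/(1+1731/45602) = 8269/10000 ≈ 0.826900
step 6 [6y] zero: DF = P = 3973/5000 ≈ 0.794600
step 7 [7y] zero: DF = P = 1547/2000 ≈ 0.773500

1 1 9939/10000
2 2 2383/2500
3 3 4549/5000
4 4 2191/2500
5 5 8269/10000
6 6 3973/5000
7 7 1547/2000
DF(4y) = 2191/2500 ≈ 0.876400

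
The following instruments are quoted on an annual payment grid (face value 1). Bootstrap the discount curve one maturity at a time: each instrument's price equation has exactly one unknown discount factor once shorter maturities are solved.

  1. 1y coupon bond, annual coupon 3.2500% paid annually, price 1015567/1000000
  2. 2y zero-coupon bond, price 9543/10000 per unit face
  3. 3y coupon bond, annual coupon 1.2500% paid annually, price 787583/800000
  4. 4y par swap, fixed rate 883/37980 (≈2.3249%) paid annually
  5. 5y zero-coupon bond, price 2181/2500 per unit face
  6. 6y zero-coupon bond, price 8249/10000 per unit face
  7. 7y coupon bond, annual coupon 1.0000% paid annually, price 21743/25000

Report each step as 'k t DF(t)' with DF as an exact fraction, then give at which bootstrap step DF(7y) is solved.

step 1 [1y] bond c/1=13/400: DF=(1015567/1000000 − 13/400·(0))/(1+13/400) = 2459/2500 ≈ 0.983600
step 2 [2y] zero: DF = P = 9543/10000 ≈ 0.954300
step 3 [3y] bond c/1=1/80: DF=(787583/800000 − 1/80·(0.983600+0.954300))/(1+1/80) = 2371/2500 ≈ 0.948400
step 4 [4y] swap r/1=883/37980: DF=(1 − 883/37980·(0.983600+0.954300+0.948400))/(1+883/37980) = 9117/10000 ≈ 0.911700
step 5 [5y] zero: DF = P = 2181/2500 ≈ 0.872400
step 6 [6y] zero: DF = P = 8249/10000 ≈ 0.824900
step 7 [7y] bond c/1=1/100: DF=(21743/25000 − 1/100·(0.983600+0.954300+0.948400+0.911700+0.872400+0.824900))/(1+1/100) = 8067/10000 ≈ 0.806700

1 1 2459/2500
2 2 9543/10000
3 3 2371/2500
4 4 9117/10000
5 5 2181/2500
6 6 8249/10000
7 7 8067/10000
DF(7y) is solved at step 7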